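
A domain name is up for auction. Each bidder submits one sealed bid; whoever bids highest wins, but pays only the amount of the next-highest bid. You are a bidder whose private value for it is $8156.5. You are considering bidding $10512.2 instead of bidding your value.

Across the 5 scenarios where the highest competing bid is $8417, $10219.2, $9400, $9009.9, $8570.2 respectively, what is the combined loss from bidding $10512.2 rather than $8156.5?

$4833.8

The deviation costs you only when the competing bid falls strictly between $8156.5 and $10512.2; elsewhere both bids give the same outcome.
$8417: truthful payoff $0, deviation payoff −$260.5 → loss $260.5.
$10219.2: truthful payoff $0, deviation payoff −$2062.7 → loss $2062.7.
$9400: truthful payoff $0, deviation payoff −$1243.5 → loss $1243.5.
$9009.9: truthful payoff $0, deviation payoff −$853.4 → loss $853.4.
$8570.2: truthful payoff $0, deviation payoff −$413.7 → loss $413.7.
Total loss = $260.5 + $2062.7 + $1243.5 + $853.4 + $413.7 = $4833.8.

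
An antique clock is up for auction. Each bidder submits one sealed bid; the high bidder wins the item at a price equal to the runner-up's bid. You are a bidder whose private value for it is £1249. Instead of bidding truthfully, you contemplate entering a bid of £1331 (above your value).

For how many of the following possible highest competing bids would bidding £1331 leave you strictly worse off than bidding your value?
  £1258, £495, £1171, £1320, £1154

The deviation hurts exactly when the highest competing bid lies strictly between £1249 and £1331 — overbidding then wins at a price above your value.
£1258: inside the interval → strictly worse (loss £9).
£495: below both → same outcome either way.
£1171: below both → same outcome either way.
£1320: inside the interval → strictly worse (loss £71).
£1154: below both → same outcome either way.
Count: 2.

2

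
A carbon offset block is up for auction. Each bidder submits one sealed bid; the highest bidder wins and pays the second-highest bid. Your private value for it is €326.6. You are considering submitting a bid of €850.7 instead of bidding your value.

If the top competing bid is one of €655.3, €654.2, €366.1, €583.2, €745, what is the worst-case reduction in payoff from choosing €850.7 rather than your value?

€418.4

€655.3: truthful gives €0, deviation gives −€328.7 → loss €328.7.
€654.2: truthful gives €0, deviation gives −€327.6 → loss €327.6.
€366.1: truthful gives €0, deviation gives −€39.5 → loss €39.5.
€583.2: truthful gives €0, deviation gives −€256.6 → loss €256.6.
€745: truthful gives €0, deviation gives −€418.4 → loss €418.4.
Maximum loss: €418.4.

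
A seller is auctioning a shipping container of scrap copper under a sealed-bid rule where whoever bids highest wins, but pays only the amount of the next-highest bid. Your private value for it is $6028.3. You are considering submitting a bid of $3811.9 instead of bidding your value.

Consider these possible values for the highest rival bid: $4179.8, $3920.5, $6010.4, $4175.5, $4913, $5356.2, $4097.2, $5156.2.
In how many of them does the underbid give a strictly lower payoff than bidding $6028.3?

The deviation hurts exactly when the highest competing bid lies strictly between $3811.9 and $6028.3 — underbidding then forfeits a profitable win.
$4179.8: inside the interval → strictly worse (loss $1848.5).
$3920.5: inside the interval → strictly worse (loss $2107.8).
$6010.4: inside the interval → strictly worse (loss $17.9).
$4175.5: inside the interval → strictly worse (loss $1852.8).
$4913: inside the interval → strictly worse (loss $1115.3).
$5356.2: inside the interval → strictly worse (loss $672.1).
$4097.2: inside the interval → strictly worse (loss $1931.1).
$5156.2: inside the interval → strictly worse (loss $872.1).
Count: 8.

8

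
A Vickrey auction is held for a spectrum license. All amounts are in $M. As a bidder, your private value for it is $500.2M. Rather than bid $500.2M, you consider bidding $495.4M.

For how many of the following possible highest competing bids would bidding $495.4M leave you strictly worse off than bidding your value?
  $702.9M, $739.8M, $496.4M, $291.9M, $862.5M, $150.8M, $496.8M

The deviation hurts exactly when the highest competing bid lies strictly between $495.4M and $500.2M — underbidding then forfeits a profitable win.
$702.9M: above both → same outcome either way.
$739.8M: above both → same outcome either way.
$496.4M: inside the interval → strictly worse (loss $3.8M).
$291.9M: below both → same outcome either way.
$862.5M: above both → same outcome either way.
$150.8M: below both → same outcome either way.
$496.8M: inside the interval → strictly worse (loss $3.4M).
Count: 2.

2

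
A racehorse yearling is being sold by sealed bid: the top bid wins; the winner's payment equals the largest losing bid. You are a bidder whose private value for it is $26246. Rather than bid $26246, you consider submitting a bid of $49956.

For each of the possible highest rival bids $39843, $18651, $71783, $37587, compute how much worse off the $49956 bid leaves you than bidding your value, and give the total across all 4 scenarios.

$24938

The deviation costs you only when the competing bid falls strictly between $26246 and $49956; elsewhere both bids give the same outcome.
$39843: truthful payoff $0, deviation payoff −$13597 → loss $13597.
$18651: outcomes coincide → loss $0.
$71783: outcomes coincide → loss $0.
$37587: truthful payoff $0, deviation payoff −$11341 → loss $11341.
Total loss = $13597 + $11341 = $24938.
Because the price is fixed by the runner-up's bid, deviating from your value can only change a good outcome into a bad one — never the reverse.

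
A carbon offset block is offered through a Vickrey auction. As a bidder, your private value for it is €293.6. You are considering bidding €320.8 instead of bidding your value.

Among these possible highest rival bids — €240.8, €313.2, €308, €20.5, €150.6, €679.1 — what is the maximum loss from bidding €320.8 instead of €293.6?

€19.6

€240.8: same outcome either way → loss €0.
€313.2: truthful gives €0, deviation gives −€19.6 → loss €19.6.
€308: truthful gives €0, deviation gives −€14.4 → loss €14.4.
€20.5: same outcome either way → loss €0.
€150.6: same outcome either way → loss €0.
€679.1: same outcome either way → loss €0.
Maximum loss: €19.6.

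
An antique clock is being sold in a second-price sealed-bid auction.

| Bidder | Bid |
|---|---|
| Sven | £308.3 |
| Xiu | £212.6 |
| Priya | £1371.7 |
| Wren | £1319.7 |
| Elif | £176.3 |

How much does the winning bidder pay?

£1319.7

Highest bid: Priya at £1371.7, so Priya wins.
Second-highest bid: Wren at £1319.7 — that is the price the winner pays.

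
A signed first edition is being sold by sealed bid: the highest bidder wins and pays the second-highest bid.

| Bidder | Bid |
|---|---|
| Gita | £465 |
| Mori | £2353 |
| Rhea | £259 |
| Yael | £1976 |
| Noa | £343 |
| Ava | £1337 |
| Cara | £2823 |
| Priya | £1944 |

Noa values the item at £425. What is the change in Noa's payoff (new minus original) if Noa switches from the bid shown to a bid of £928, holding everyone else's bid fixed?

The highest bid among the other bidders is £2823; Noa's bid doesn't change that.
Original bid £343: Noa is not highest (top rival bid is £2823); payoff £0.
Alternative bid £928: Noa is not highest (top rival bid is £2823); payoff £0.
Change in payoff = £0 − (£0) = £0.

£0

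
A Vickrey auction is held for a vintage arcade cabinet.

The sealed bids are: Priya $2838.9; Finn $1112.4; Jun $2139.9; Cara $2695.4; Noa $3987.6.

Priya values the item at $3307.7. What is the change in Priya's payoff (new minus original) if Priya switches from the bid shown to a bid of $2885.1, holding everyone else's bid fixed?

The highest bid among the other bidders is $3987.6; Priya's bid doesn't change that.
Original bid $2838.9: Priya is not highest (top rival bid is $3987.6); payoff $0.
Alternative bid $2885.1: Priya is not highest (top rival bid is $3987.6); payoff $0.
Change in payoff = $0 − ($0) = $0.

$0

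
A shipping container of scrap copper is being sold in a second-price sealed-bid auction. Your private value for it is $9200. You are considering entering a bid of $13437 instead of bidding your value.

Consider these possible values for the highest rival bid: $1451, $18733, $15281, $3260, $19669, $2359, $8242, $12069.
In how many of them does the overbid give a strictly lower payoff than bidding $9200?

1

The deviation hurts exactly when the highest competing bid lies strictly between $9200 and $13437 — overbidding then wins at a price above your value.
$1451: below both → same outcome either way.
$18733: above both → same outcome either way.
$15281: above both → same outcome either way.
$3260: below both → same outcome either way.
$19669: above both → same outcome either way.
$2359: below both → same outcome either way.
$8242: below both → same outcome either way.
$12069: inside the interval → strictly worse (loss $2869).
Count: 1.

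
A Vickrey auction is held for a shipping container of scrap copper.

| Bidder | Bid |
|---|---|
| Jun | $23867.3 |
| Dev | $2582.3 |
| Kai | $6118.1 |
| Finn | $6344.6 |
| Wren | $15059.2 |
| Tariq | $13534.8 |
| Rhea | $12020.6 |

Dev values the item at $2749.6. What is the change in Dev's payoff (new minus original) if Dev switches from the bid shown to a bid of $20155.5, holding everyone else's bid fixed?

The highest bid among the other bidders is $23867.3; Dev's bid doesn't change that.
Original bid $2582.3: Dev is not highest (top rival bid is $23867.3); payoff $0.
Alternative bid $20155.5: Dev is not highest (top rival bid is $23867.3); payoff $0.
Change in payoff = $0 − ($0) = $0.

$0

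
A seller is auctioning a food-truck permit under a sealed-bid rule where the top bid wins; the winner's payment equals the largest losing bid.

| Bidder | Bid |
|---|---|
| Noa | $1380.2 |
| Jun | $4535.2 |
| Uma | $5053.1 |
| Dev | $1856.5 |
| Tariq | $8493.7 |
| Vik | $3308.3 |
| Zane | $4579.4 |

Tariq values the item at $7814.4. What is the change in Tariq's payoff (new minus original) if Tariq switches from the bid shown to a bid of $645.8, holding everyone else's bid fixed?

The highest bid among the other bidders is $5053.1; Tariq's bid doesn't change that.
Original bid $8493.7: Tariq is highest, pays the top rival bid $5053.1; payoff $7814.4 − $5053.1 = $2761.3.
Alternative bid $645.8: Tariq is not highest (top rival bid is $5053.1); payoff $0.
Change in payoff = $0 − ($2761.3) = −$2761.3.

−$2761.3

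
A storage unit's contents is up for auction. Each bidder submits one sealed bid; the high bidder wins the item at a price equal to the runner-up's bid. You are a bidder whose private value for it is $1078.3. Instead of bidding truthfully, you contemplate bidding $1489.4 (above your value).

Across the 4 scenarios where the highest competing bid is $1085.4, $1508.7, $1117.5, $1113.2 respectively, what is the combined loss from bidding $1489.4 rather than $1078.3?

The deviation costs you only when the competing bid falls strictly between $1078.3 and $1489.4; elsewhere both bids give the same outcome.
$1085.4: truthful payoff $0, deviation payoff −$7.1 → loss $7.1.
$1508.7: outcomes coincide → loss $0.
$1117.5: truthful payoff $0, deviation payoff −$39.2 → loss $39.2.
$1113.2: truthful payoff $0, deviation payoff −$34.9 → loss $34.9.
Total loss = $7.1 + $39.2 + $34.9 = $81.2.

$81.2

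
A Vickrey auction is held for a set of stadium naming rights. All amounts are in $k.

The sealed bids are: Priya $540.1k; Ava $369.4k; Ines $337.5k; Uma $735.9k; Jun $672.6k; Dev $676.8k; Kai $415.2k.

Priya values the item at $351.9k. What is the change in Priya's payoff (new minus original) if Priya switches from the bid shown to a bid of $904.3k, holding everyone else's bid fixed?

The highest bid among the other bidders is $735.9k; Priya's bid doesn't change that.
Original bid $540.1k: Priya is not highest (top rival bid is $735.9k); payoff $0k.
Alternative bid $904.3k: Priya is highest, pays the top rival bid $735.9k; payoff $351.9k − $735.9k = −$384k.
Change in payoff = −$384k − ($0k) = −$384k.

−$384k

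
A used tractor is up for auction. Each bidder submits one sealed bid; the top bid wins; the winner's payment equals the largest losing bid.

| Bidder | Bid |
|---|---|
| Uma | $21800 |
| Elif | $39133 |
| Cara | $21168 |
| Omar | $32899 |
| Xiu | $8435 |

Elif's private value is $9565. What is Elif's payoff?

Highest bid: Elif at $39133, so Elif wins.
Second-highest bid: Omar at $32899 — that is the price the winner pays.
Elif's payoff = value − price = $9565 − $32899 = −$23334.

−$23334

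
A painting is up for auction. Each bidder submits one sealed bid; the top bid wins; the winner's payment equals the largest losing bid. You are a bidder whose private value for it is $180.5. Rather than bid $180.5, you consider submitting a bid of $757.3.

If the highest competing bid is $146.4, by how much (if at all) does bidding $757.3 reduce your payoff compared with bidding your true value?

Bidding your value $180.5: you win (since $180.5 > $146.4) and pay $146.4. Payoff $34.1.
Bidding $757.3: you win and pay $146.4. Payoff $180.5 − $146.4 = $34.1.
Difference = $34.1 − $34.1 = $0; both bids lead to the same outcome because the competing bid is below both your value and your alternative bid.
In a second-price auction your bid sets only whether you win, not what you pay, so bidding your true value is weakly dominant.

$0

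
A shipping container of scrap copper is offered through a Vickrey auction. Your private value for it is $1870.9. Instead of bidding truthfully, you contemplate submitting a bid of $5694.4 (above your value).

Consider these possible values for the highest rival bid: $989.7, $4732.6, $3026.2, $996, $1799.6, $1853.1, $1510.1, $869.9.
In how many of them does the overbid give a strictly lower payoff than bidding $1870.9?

2

The deviation hurts exactly when the highest competing bid lies strictly between $1870.9 and $5694.4 — overbidding then wins at a price above your value.
$989.7: below both → same outcome either way.
$4732.6: inside the interval → strictly worse (loss $2861.7).
$3026.2: inside the interval → strictly worse (loss $1155.3).
$996: below both → same outcome either way.
$1799.6: below both → same outcome either way.
$1853.1: below both → same outcome either way.
$1510.1: below both → same outcome either way.
$869.9: below both → same outcome either way.
Count: 2.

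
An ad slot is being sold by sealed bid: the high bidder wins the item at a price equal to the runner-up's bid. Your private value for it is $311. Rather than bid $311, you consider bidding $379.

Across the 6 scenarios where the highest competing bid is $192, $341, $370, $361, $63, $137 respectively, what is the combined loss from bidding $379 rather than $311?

The deviation costs you only when the competing bid falls strictly between $311 and $379; elsewhere both bids give the same outcome.
$192: outcomes coincide → loss $0.
$341: truthful payoff $0, deviation payoff −$30 → loss $30.
$370: truthful payoff $0, deviation payoff −$59 → loss $59.
$361: truthful payoff $0, deviation payoff −$50 → loss $50.
$63: outcomes coincide → loss $0.
$137: outcomes coincide → loss $0.
Total loss = $30 + $59 + $50 = $139.

$139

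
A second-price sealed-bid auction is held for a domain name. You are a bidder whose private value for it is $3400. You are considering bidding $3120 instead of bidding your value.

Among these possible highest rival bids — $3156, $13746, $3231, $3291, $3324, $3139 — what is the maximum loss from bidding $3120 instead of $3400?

$3156: truthful gives $244, deviation gives $0 → loss $244.
$13746: same outcome either way → loss $0.
$3231: truthful gives $169, deviation gives $0 → loss $169.
$3291: truthful gives $109, deviation gives $0 → loss $109.
$3324: truthful gives $76, deviation gives $0 → loss $76.
$3139: truthful gives $261, deviation gives $0 → loss $261.
Maximum loss: $261.

$261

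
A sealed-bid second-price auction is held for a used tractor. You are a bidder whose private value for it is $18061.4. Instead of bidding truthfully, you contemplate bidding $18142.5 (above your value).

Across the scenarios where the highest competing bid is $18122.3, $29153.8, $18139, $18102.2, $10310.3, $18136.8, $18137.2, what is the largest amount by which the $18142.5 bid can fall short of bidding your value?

$18122.3: truthful gives $0, deviation gives −$60.9 → loss $60.9.
$29153.8: same outcome either way → loss $0.
$18139: truthful gives $0, deviation gives −$77.6 → loss $77.6.
$18102.2: truthful gives $0, deviation gives −$40.8 → loss $40.8.
$10310.3: same outcome either way → loss $0.
$18136.8: truthful gives $0, deviation gives −$75.4 → loss $75.4.
$18137.2: truthful gives $0, deviation gives −$75.8 → loss $75.8.
Maximum loss: $77.6.

$77.6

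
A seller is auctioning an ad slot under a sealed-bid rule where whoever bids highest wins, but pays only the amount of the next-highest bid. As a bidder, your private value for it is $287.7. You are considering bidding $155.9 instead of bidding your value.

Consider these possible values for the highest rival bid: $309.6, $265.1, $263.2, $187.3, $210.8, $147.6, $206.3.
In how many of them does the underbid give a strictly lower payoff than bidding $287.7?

5

The deviation hurts exactly when the highest competing bid lies strictly between $155.9 and $287.7 — underbidding then forfeits a profitable win.
$309.6: above both → same outcome either way.
$265.1: inside the interval → strictly worse (loss $22.6).
$263.2: inside the interval → strictly worse (loss $24.5).
$187.3: inside the interval → strictly worse (loss $100.4).
$210.8: inside the interval → strictly worse (loss $76.9).
$147.6: below both → same outcome either way.
$206.3: inside the interval → strictly worse (loss $81.4).
Count: 5.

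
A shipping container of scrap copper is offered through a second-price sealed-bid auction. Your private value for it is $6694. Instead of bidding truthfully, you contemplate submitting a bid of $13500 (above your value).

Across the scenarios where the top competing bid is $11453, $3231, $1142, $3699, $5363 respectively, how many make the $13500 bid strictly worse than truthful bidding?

The deviation hurts exactly when the highest competing bid lies strictly between $6694 and $13500 — overbidding then wins at a price above your value.
$11453: inside the interval → strictly worse (loss $4759).
$3231: below both → same outcome either way.
$1142: below both → same outcome either way.
$3699: below both → same outcome either way.
$5363: below both → same outcome either way.
Count: 1.

1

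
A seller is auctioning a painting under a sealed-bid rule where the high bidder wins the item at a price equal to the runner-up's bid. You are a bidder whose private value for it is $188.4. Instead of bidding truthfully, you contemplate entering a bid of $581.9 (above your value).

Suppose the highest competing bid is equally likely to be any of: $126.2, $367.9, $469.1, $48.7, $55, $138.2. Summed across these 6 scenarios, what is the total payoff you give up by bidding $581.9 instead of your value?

$460.2

The deviation costs you only when the competing bid falls strictly between $188.4 and $581.9; elsewhere both bids give the same outcome.
$126.2: outcomes coincide → loss $0.
$367.9: truthful payoff $0, deviation payoff −$179.5 → loss $179.5.
$469.1: truthful payoff $0, deviation payoff −$280.7 → loss $280.7.
$48.7: outcomes coincide → loss $0.
$55: outcomes coincide → loss $0.
$138.2: outcomes coincide → loss $0.
Total loss = $179.5 + $280.7 = $460.2.
Because the price is fixed by the runner-up's bid, deviating from your value can only change a good outcome into a bad one — never the reverse.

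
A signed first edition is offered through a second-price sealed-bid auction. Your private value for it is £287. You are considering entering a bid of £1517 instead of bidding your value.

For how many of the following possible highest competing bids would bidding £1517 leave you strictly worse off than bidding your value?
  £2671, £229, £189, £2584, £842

The deviation hurts exactly when the highest competing bid lies strictly between £287 and £1517 — overbidding then wins at a price above your value.
£2671: above both → same outcome either way.
£229: below both → same outcome either way.
£189: below both → same outcome either way.
£2584: above both → same outcome either way.
£842: inside the interval → strictly worse (loss £555).
Count: 1.

1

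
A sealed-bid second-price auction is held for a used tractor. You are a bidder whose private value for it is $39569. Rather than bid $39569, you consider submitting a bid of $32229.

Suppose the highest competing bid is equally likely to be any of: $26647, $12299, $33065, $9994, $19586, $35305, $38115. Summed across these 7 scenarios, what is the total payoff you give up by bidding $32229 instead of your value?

$12222

The deviation costs you only when the competing bid falls strictly between $32229 and $39569; elsewhere both bids give the same outcome.
$26647: outcomes coincide → loss $0.
$12299: outcomes coincide → loss $0.
$33065: truthful payoff $6504, deviation payoff $0 → loss $6504.
$9994: outcomes coincide → loss $0.
$19586: outcomes coincide → loss $0.
$35305: truthful payoff $4264, deviation payoff $0 → loss $4264.
$38115: truthful payoff $1454, deviation payoff $0 → loss $1454.
Total loss = $6504 + $4264 + $1454 = $12222.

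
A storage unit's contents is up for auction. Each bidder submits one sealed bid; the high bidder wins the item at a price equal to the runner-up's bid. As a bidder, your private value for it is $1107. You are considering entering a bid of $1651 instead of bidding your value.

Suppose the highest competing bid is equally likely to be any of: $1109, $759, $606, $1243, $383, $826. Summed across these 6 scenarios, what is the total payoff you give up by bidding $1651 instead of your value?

$138

The deviation costs you only when the competing bid falls strictly between $1107 and $1651; elsewhere both bids give the same outcome.
$1109: truthful payoff $0, deviation payoff −$2 → loss $2.
$759: outcomes coincide → loss $0.
$606: outcomes coincide → loss $0.
$1243: truthful payoff $0, deviation payoff −$136 → loss $136.
$383: outcomes coincide → loss $0.
$826: outcomes coincide → loss $0.
Total loss = $2 + $136 = $138.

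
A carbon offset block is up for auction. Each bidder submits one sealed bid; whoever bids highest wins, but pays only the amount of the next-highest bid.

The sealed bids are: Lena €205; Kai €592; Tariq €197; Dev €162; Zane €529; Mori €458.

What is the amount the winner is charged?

Highest bid: Kai at €592, so Kai wins.
Second-highest bid: Zane at €529 — that is the price the winner pays.

€529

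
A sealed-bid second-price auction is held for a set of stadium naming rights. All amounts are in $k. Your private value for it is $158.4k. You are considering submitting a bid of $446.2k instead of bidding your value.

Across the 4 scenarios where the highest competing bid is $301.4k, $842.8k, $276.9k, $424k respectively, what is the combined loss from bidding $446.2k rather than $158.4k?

$527.1k

The deviation costs you only when the competing bid falls strictly between $158.4k and $446.2k; elsewhere both bids give the same outcome.
$301.4k: truthful payoff $0k, deviation payoff −$143k → loss $143k.
$842.8k: outcomes coincide → loss $0k.
$276.9k: truthful payoff $0k, deviation payoff −$118.5k → loss $118.5k.
$424k: truthful payoff $0k, deviation payoff −$265.6k → loss $265.6k.
Total loss = $143k + $118.5k + $265.6k = $527.1k.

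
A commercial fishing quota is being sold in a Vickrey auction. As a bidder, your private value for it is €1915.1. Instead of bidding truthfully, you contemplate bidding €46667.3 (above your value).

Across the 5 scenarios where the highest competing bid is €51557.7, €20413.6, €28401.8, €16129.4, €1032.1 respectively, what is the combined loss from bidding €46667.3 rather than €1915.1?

€59199.5

The deviation costs you only when the competing bid falls strictly between €1915.1 and €46667.3; elsewhere both bids give the same outcome.
€51557.7: outcomes coincide → loss €0.
€20413.6: truthful payoff €0, deviation payoff −€18498.5 → loss €18498.5.
€28401.8: truthful payoff €0, deviation payoff −€26486.7 → loss €26486.7.
€16129.4: truthful payoff €0, deviation payoff −€14214.3 → loss €14214.3.
€1032.1: outcomes coincide → loss €0.
Total loss = €18498.5 + €26486.7 + €14214.3 = €59199.5.
Truthful bidding weakly dominates here: raising your bid can only win items priced above your value, and lowering it can only forfeit items priced below.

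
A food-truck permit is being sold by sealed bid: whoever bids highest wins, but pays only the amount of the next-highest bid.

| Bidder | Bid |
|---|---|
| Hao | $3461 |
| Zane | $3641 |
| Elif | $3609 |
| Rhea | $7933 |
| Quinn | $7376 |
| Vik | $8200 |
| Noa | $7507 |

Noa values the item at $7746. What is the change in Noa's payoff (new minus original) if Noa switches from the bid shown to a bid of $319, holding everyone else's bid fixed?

The highest bid among the other bidders is $8200; Noa's bid doesn't change that.
Original bid $7507: Noa is not highest (top rival bid is $8200); payoff $0.
Alternative bid $319: Noa is not highest (top rival bid is $8200); payoff $0.
Change in payoff = $0 − ($0) = $0.

$0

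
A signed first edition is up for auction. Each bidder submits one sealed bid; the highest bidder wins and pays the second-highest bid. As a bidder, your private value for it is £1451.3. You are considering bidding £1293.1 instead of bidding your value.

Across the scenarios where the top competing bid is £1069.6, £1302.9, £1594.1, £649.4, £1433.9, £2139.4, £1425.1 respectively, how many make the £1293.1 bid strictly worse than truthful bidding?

The deviation hurts exactly when the highest competing bid lies strictly between £1293.1 and £1451.3 — underbidding then forfeits a profitable win.
£1069.6: below both → same outcome either way.
£1302.9: inside the interval → strictly worse (loss £148.4).
£1594.1: above both → same outcome either way.
£649.4: below both → same outcome either way.
£1433.9: inside the interval → strictly worse (loss £17.4).
£2139.4: above both → same outcome either way.
£1425.1: inside the interval → strictly worse (loss £26.2).
Count: 3.

3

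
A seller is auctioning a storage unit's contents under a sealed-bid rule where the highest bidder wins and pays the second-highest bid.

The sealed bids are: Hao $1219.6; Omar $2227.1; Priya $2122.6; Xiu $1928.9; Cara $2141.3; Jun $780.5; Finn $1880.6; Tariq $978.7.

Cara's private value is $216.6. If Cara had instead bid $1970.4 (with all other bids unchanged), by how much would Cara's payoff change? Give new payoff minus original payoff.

$0

The highest bid among the other bidders is $2227.1; Cara's bid doesn't change that.
Original bid $2141.3: Cara is not highest (top rival bid is $2227.1); payoff $0.
Alternative bid $1970.4: Cara is not highest (top rival bid is $2227.1); payoff $0.
Change in payoff = $0 − ($0) = $0.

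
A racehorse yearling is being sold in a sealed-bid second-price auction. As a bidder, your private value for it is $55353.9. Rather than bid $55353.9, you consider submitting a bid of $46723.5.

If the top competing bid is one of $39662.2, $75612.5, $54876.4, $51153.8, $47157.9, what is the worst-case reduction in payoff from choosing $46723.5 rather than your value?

$39662.2: same outcome either way → loss $0.
$75612.5: same outcome either way → loss $0.
$54876.4: truthful gives $477.5, deviation gives $0 → loss $477.5.
$51153.8: truthful gives $4200.1, deviation gives $0 → loss $4200.1.
$47157.9: truthful gives $8196, deviation gives $0 → loss $8196.
Maximum loss: $8196.

$8196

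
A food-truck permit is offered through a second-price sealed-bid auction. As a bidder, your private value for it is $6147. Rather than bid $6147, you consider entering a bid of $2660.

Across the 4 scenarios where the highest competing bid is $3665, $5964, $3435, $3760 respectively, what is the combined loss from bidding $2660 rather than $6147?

$7764

The deviation costs you only when the competing bid falls strictly between $2660 and $6147; elsewhere both bids give the same outcome.
$3665: truthful payoff $2482, deviation payoff $0 → loss $2482.
$5964: truthful payoff $183, deviation payoff $0 → loss $183.
$3435: truthful payoff $2712, deviation payoff $0 → loss $2712.
$3760: truthful payoff $2387, deviation payoff $0 → loss $2387.
Total loss = $2482 + $183 + $2712 + $2387 = $7764.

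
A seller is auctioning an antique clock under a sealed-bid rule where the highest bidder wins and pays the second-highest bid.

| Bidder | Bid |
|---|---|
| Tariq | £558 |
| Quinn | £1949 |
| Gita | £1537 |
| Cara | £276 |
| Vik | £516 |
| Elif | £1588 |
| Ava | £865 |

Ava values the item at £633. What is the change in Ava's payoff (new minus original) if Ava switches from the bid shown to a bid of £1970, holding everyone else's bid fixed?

The highest bid among the other bidders is £1949; Ava's bid doesn't change that.
Original bid £865: Ava is not highest (top rival bid is £1949); payoff £0.
Alternative bid £1970: Ava is highest, pays the top rival bid £1949; payoff £633 − £1949 = −£1316.
Change in payoff = −£1316 − (£0) = −£1316.

−£1316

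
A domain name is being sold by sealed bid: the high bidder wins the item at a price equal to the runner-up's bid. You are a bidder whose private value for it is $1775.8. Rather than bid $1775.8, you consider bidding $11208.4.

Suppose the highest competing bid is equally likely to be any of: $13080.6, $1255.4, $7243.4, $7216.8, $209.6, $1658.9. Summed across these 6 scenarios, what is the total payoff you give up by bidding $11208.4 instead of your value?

The deviation costs you only when the competing bid falls strictly between $1775.8 and $11208.4; elsewhere both bids give the same outcome.
$13080.6: outcomes coincide → loss $0.
$1255.4: outcomes coincide → loss $0.
$7243.4: truthful payoff $0, deviation payoff −$5467.6 → loss $5467.6.
$7216.8: truthful payoff $0, deviation payoff −$5441 → loss $5441.
$209.6: outcomes coincide → loss $0.
$1658.9: outcomes coincide → loss $0.
Total loss = $5467.6 + $5441 = $10908.6.

$10908.6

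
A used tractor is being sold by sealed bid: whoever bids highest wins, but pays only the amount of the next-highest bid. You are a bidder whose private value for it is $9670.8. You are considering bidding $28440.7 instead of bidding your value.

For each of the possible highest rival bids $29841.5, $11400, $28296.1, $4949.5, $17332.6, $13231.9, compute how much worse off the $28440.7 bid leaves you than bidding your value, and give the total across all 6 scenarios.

$31577.4

The deviation costs you only when the competing bid falls strictly between $9670.8 and $28440.7; elsewhere both bids give the same outcome.
$29841.5: outcomes coincide → loss $0.
$11400: truthful payoff $0, deviation payoff −$1729.2 → loss $1729.2.
$28296.1: truthful payoff $0, deviation payoff −$18625.3 → loss $18625.3.
$4949.5: outcomes coincide → loss $0.
$17332.6: truthful payoff $0, deviation payoff −$7661.8 → loss $7661.8.
$13231.9: truthful payoff $0, deviation payoff −$3561.1 → loss $3561.1.
Total loss = $1729.2 + $18625.3 + $7661.8 + $3561.1 = $31577.4.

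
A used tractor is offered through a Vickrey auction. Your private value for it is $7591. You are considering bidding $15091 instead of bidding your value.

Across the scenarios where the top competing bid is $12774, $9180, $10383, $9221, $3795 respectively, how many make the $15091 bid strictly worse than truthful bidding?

The deviation hurts exactly when the highest competing bid lies strictly between $7591 and $15091 — overbidding then wins at a price above your value.
$12774: inside the interval → strictly worse (loss $5183).
$9180: inside the interval → strictly worse (loss $1589).
$10383: inside the interval → strictly worse (loss $2792).
$9221: inside the interval → strictly worse (loss $1630).
$3795: below both → same outcome either way.
Count: 4.

4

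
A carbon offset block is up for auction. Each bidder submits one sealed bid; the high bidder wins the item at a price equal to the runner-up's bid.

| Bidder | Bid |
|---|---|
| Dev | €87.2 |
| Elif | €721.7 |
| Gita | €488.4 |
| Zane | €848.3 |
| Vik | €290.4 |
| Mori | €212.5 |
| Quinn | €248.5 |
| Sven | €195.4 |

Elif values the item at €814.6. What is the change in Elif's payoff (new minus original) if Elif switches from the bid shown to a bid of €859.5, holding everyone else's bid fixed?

−€33.7

The highest bid among the other bidders is €848.3; Elif's bid doesn't change that.
Original bid €721.7: Elif is not highest (top rival bid is €848.3); payoff €0.
Alternative bid €859.5: Elif is highest, pays the top rival bid €848.3; payoff €814.6 − €848.3 = −€33.7.
Change in payoff = −€33.7 − (€0) = −€33.7.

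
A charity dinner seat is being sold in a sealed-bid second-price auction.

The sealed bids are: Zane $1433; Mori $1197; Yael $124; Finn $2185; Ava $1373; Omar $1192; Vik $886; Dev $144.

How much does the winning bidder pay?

$1433

Highest bid: Finn at $2185, so Finn wins.
Second-highest bid: Zane at $1433 — that is the price the winner pays.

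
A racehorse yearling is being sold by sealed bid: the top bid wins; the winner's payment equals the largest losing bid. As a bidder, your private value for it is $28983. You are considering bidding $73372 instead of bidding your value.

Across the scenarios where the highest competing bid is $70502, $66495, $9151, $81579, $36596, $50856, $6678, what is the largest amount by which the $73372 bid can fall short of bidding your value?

$70502: truthful gives $0, deviation gives −$41519 → loss $41519.
$66495: truthful gives $0, deviation gives −$37512 → loss $37512.
$9151: same outcome either way → loss $0.
$81579: same outcome either way → loss $0.
$36596: truthful gives $0, deviation gives −$7613 → loss $7613.
$50856: truthful gives $0, deviation gives −$21873 → loss $21873.
$6678: same outcome either way → loss $0.
Maximum loss: $41519.

$41519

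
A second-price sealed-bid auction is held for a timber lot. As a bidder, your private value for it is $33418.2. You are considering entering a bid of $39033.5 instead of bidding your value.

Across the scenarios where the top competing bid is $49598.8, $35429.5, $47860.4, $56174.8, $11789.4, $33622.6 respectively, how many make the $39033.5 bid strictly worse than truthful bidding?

The deviation hurts exactly when the highest competing bid lies strictly between $33418.2 and $39033.5 — overbidding then wins at a price above your value.
$49598.8: above both → same outcome either way.
$35429.5: inside the interval → strictly worse (loss $2011.3).
$47860.4: above both → same outcome either way.
$56174.8: above both → same outcome either way.
$11789.4: below both → same outcome either way.
$33622.6: inside the interval → strictly worse (loss $204.4).
Count: 2.

2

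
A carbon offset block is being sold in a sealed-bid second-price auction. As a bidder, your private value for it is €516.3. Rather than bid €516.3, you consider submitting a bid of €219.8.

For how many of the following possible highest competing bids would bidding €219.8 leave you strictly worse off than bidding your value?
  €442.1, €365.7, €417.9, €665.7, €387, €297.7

5

The deviation hurts exactly when the highest competing bid lies strictly between €219.8 and €516.3 — underbidding then forfeits a profitable win.
€442.1: inside the interval → strictly worse (loss €74.2).
€365.7: inside the interval → strictly worse (loss €150.6).
€417.9: inside the interval → strictly worse (loss €98.4).
€665.7: above both → same outcome either way.
€387: inside the interval → strictly worse (loss €129.3).
€297.7: inside the interval → strictly worse (loss €218.6).
Count: 5.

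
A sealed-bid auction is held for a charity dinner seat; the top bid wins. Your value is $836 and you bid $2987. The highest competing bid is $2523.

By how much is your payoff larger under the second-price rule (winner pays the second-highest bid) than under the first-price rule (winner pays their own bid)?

You have the highest bid, so you win under either rule.
Second-price: pay $2523 → payoff −$1687.
First-price: pay your own bid $2987 → payoff −$2151.
Difference = −$1687 − (−$2151) = $464.

$464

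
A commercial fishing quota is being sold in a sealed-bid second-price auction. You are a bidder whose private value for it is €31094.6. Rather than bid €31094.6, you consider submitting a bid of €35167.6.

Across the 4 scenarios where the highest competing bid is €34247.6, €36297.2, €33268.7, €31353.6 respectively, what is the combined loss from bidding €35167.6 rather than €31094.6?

The deviation costs you only when the competing bid falls strictly between €31094.6 and €35167.6; elsewhere both bids give the same outcome.
€34247.6: truthful payoff €0, deviation payoff −€3153 → loss €3153.
€36297.2: outcomes coincide → loss €0.
€33268.7: truthful payoff €0, deviation payoff −€2174.1 → loss €2174.1.
€31353.6: truthful payoff €0, deviation payoff −€259 → loss €259.
Total loss = €3153 + €2174.1 + €259 = €5586.1.
Because the price is fixed by the runner-up's bid, deviating from your value can only change a good outcome into a bad one — never the reverse.

€5586.1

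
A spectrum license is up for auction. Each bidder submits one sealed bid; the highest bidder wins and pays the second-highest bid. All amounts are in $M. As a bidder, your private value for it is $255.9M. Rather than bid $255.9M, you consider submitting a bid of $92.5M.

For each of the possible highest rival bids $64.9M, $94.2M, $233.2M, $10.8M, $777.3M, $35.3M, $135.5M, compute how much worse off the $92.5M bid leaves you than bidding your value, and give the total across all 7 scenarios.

$304.8M

The deviation costs you only when the competing bid falls strictly between $92.5M and $255.9M; elsewhere both bids give the same outcome.
$64.9M: outcomes coincide → loss $0M.
$94.2M: truthful payoff $161.7M, deviation payoff $0M → loss $161.7M.
$233.2M: truthful payoff $22.7M, deviation payoff $0M → loss $22.7M.
$10.8M: outcomes coincide → loss $0M.
$777.3M: outcomes coincide → loss $0M.
$35.3M: outcomes coincide → loss $0M.
$135.5M: truthful payoff $120.4M, deviation payoff $0M → loss $120.4M.
Total loss = $161.7M + $22.7M + $120.4M = $304.8M.
In a second-price auction your bid sets only whether you win, not what you pay, so bidding your true value is weakly dominant.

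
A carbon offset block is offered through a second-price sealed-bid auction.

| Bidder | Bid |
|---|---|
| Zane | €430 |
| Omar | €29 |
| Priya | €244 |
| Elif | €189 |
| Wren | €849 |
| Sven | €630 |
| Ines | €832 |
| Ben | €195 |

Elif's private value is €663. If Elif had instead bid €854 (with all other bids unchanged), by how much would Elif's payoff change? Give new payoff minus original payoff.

−€186

The highest bid among the other bidders is €849; Elif's bid doesn't change that.
Original bid €189: Elif is not highest (top rival bid is €849); payoff €0.
Alternative bid €854: Elif is highest, pays the top rival bid €849; payoff €663 − €849 = −€186.
Change in payoff = −€186 − (€0) = −€186.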